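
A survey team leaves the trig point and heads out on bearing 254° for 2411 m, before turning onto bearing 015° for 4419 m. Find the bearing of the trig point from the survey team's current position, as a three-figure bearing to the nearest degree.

162°

Leg 1 (254°, 2411 m): east 2411 sin 254° = -2317.60, north 2411 cos 254° = -664.56
Leg 2 (015°, 4419 m): east 4419 sin 15° = 1143.72, north 4419 cos 15° = 4268.43
Net displacement: -1173.88 east, 3603.86 north. Direction back to start is (1173.88, -3603.86): bearing = atan2(1173.88, -3603.86) mod 360° = 161.96° ≈ 162°.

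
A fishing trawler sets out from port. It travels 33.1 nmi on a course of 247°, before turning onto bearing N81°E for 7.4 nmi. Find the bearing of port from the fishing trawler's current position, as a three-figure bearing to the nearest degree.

063°

Leg 1 (247°, 33.1 nmi): east 33.1 sin 247° = -30.47, north 33.1 cos 247° = -12.93
Leg 2 (N81°E, 7.4 nmi): east 7.4 sin 81° = 7.31, north 7.4 cos 81° = 1.16
Net displacement: -23.16 east, -11.78 north. Direction back to start is (23.16, 11.78): bearing = atan2(23.16, 11.78) mod 360° = 63.05° ≈ 063°.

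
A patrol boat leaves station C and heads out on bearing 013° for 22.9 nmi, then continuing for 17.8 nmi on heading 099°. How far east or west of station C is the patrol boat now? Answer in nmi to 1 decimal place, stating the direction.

Leg 1 (013°, 22.9 nmi): east 22.9 sin 13° = 5.15, north 22.9 cos 13° = 22.31
Leg 2 (099°, 17.8 nmi): east 17.8 sin 99° = 17.58, north 17.8 cos 99° = -2.78
Net east component: 22.73 nmi.

22.7 nmi east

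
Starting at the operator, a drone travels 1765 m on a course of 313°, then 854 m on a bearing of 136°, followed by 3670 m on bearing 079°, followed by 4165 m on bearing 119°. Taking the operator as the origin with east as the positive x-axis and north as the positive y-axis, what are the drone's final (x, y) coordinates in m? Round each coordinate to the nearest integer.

(6548, -730)

Leg 1 (313°, 1765 m): east 1765 sin 313° = -1290.84, north 1765 cos 313° = 1203.73
Leg 2 (136°, 854 m): east 854 sin 136° = 593.24, north 854 cos 136° = -614.32
Leg 3 (079°, 3670 m): east 3670 sin 79° = 3602.57, north 3670 cos 79° = 700.27
Leg 4 (119°, 4165 m): east 4165 sin 119° = 3642.79, north 4165 cos 119° = -2019.23
Summing: 6547.76 m east, -729.55 m north → (6548, -730).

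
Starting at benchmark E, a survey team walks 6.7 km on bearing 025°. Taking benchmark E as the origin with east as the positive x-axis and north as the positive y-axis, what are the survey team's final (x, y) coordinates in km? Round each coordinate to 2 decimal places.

(2.83, 6.07)

Leg 1 (025°, 6.7 km): east 6.7 sin 25° = 2.83, north 6.7 cos 25° = 6.07
Summing: 2.83 km east, 6.07 km north → (2.83, 6.07).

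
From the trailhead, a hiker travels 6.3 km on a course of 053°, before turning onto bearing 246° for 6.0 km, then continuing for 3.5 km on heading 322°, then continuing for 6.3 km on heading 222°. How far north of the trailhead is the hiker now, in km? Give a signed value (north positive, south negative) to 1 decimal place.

Leg 1 (053°, 6.3 km): east 6.3 sin 53° = 5.03, north 6.3 cos 53° = 3.79
Leg 2 (246°, 6.0 km): east 6.0 sin 246° = -5.48, north 6.0 cos 246° = -2.44
Leg 3 (322°, 3.5 km): east 3.5 sin 322° = -2.15, north 3.5 cos 322° = 2.76
Leg 4 (222°, 6.3 km): east 6.3 sin 222° = -4.22, north 6.3 cos 222° = -4.68
Net north component: -0.57 km.

-0.6 km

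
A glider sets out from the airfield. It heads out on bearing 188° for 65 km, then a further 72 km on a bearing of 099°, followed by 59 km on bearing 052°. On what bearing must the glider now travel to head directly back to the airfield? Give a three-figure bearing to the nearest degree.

290°

Leg 1 (188°, 65 km): east 65 sin 188° = -9.05, north 65 cos 188° = -64.37
Leg 2 (099°, 72 km): east 72 sin 99° = 71.11, north 72 cos 99° = -11.26
Leg 3 (052°, 59 km): east 59 sin 52° = 46.49, north 59 cos 52° = 36.32
Net displacement: 108.56 east, -39.31 north. Direction back to start is (-108.56, 39.31): bearing = atan2(-108.56, 39.31) mod 360° = 289.90° ≈ 290°.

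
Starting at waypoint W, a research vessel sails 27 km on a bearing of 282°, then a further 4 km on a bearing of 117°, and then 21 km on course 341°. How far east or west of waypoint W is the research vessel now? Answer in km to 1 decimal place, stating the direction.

29.7 km west

Leg 1 (282°, 27 km): east 27 sin 282° = -26.41, north 27 cos 282° = 5.61
Leg 2 (117°, 4 km): east 4 sin 117° = 3.56, north 4 cos 117° = -1.82
Leg 3 (341°, 21 km): east 21 sin 341° = -6.84, north 21 cos 341° = 19.86
Net east component: -29.68 km.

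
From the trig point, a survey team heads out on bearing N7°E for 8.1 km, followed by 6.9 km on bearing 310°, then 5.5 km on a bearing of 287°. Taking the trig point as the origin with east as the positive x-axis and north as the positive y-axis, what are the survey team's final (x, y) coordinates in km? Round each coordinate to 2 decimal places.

(-9.56, 14.08)

Leg 1 (N7°E, 8.1 km): east 8.1 sin 7° = 0.99, north 8.1 cos 7° = 8.04
Leg 2 (310°, 6.9 km): east 6.9 sin 310° = -5.29, north 6.9 cos 310° = 4.44
Leg 3 (287°, 5.5 km): east 5.5 sin 287° = -5.26, north 5.5 cos 287° = 1.61
Summing: -9.56 km east, 14.08 km north → (-9.56, 14.08).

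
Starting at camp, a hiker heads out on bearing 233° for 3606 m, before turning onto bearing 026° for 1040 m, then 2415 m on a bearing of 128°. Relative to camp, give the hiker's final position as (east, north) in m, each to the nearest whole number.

(-521, -2722)

Leg 1 (233°, 3606 m): east 3606 sin 233° = -2879.88, north 3606 cos 233° = -2170.14
Leg 2 (026°, 1040 m): east 1040 sin 26° = 455.91, north 1040 cos 26° = 934.75
Leg 3 (128°, 2415 m): east 2415 sin 128° = 1903.05, north 2415 cos 128° = -1486.82
Summing: -520.93 m east, -2722.22 m north → (-521, -2722).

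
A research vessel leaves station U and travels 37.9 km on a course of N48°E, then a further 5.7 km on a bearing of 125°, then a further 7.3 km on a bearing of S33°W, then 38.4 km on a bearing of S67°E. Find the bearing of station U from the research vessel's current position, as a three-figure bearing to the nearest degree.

Leg 1 (N48°E, 37.9 km): east 37.9 sin 48° = 28.17, north 37.9 cos 48° = 25.36
Leg 2 (125°, 5.7 km): east 5.7 sin 125° = 4.67, north 5.7 cos 125° = -3.27
Leg 3 (S33°W, 7.3 km): east 7.3 sin 213° = -3.98, north 7.3 cos 213° = -6.12
Leg 4 (S67°E, 38.4 km): east 38.4 sin 113° = 35.35, north 38.4 cos 113° = -15.00
Net displacement: 64.21 east, 0.96 north. Direction back to start is (-64.21, -0.96): bearing = atan2(-64.21, -0.96) mod 360° = 269.14° ≈ 269°.

269°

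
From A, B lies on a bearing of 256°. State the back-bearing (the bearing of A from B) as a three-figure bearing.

Back-bearing = 256° − 180° = 076°.

076°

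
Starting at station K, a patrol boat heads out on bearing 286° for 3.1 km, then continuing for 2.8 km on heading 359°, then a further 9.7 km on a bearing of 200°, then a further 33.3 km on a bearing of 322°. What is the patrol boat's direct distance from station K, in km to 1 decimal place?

Leg 1 (286°, 3.1 km): east 3.1 sin 286° = -2.98, north 3.1 cos 286° = 0.85
Leg 2 (359°, 2.8 km): east 2.8 sin 359° = -0.05, north 2.8 cos 359° = 2.80
Leg 3 (200°, 9.7 km): east 9.7 sin 200° = -3.32, north 9.7 cos 200° = -9.12
Leg 4 (322°, 33.3 km): east 33.3 sin 322° = -20.50, north 33.3 cos 322° = 26.24
Net: -26.85 east, 20.78 north. Distance = √((-26.85)² + (20.78)²) = 33.950 km.

34.0 km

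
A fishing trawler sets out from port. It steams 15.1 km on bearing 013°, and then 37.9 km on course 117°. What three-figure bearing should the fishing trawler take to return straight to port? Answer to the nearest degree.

Leg 1 (013°, 15.1 km): east 15.1 sin 13° = 3.40, north 15.1 cos 13° = 14.71
Leg 2 (117°, 37.9 km): east 37.9 sin 117° = 33.77, north 37.9 cos 117° = -17.21
Net displacement: 37.17 east, -2.49 north. Direction back to start is (-37.17, 2.49): bearing = atan2(-37.17, 2.49) mod 360° = 273.84° ≈ 274°.

274°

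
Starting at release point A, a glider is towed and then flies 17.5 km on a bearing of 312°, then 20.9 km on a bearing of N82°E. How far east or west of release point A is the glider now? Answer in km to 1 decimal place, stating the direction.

Leg 1 (312°, 17.5 km): east 17.5 sin 312° = -13.01, north 17.5 cos 312° = 11.71
Leg 2 (N82°E, 20.9 km): east 20.9 sin 82° = 20.70, north 20.9 cos 82° = 2.91
Net east component: 7.69 km.

7.7 km east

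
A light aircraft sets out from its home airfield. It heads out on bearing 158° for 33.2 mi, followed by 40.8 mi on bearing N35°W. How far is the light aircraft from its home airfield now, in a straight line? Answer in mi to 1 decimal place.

11.3 mi

Leg 1 (158°, 33.2 mi): east 33.2 sin 158° = 12.44, north 33.2 cos 158° = -30.78
Leg 2 (N35°W, 40.8 mi): east 40.8 sin 325° = -23.40, north 40.8 cos 325° = 33.42
Net: -10.96 east, 2.64 north. Distance = √((-10.96)² + (2.64)²) = 11.278 mi.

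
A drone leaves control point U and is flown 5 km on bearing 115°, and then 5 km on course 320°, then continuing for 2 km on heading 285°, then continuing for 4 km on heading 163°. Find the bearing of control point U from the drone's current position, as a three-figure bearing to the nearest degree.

Leg 1 (115°, 5 km): east 5 sin 115° = 4.53, north 5 cos 115° = -2.11
Leg 2 (320°, 5 km): east 5 sin 320° = -3.21, north 5 cos 320° = 3.83
Leg 3 (285°, 2 km): east 2 sin 285° = -1.93, north 2 cos 285° = 0.52
Leg 4 (163°, 4 km): east 4 sin 163° = 1.17, north 4 cos 163° = -3.83
Net displacement: 0.56 east, -1.59 north. Direction back to start is (-0.56, 1.59): bearing = atan2(-0.56, 1.59) mod 360° = 340.76° ≈ 341°.

341°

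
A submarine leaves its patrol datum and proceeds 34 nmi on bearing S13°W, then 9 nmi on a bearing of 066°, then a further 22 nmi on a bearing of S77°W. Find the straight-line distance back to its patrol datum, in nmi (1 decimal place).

40.2 nmi

Leg 1 (S13°W, 34 nmi): east 34 sin 193° = -7.65, north 34 cos 193° = -33.13
Leg 2 (066°, 9 nmi): east 9 sin 66° = 8.22, north 9 cos 66° = 3.66
Leg 3 (S77°W, 22 nmi): east 22 sin 257° = -21.44, north 22 cos 257° = -4.95
Net: -20.86 east, -34.42 north. Distance = √((-20.86)² + (-34.42)²) = 40.246 nmi.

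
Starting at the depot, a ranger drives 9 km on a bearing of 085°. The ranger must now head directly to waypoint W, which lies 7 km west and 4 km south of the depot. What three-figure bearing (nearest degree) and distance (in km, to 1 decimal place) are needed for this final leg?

253°, 16.7 km

Leg 1 (085°, 9 km): east 9 sin 85° = 8.97, north 9 cos 85° = 0.78
Current position: (8.97, 0.78). Target: (-7, -4). Remaining: Δeast = -15.97, Δnorth = -4.78.
Bearing = atan2(-15.97, -4.78) mod 360° = 253.32°; distance = √((-15.97)² + (-4.78)²) = 16.667 km.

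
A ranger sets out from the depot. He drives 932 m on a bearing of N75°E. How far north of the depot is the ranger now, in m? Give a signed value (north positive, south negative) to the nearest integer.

Leg 1 (N75°E, 932 m): east 932 sin 75° = 900.24, north 932 cos 75° = 241.22
Net north component: 241.22 m.

241 m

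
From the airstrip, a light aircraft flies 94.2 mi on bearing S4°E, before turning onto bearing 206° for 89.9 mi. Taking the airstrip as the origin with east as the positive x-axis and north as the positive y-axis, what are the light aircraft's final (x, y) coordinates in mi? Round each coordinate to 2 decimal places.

(-32.84, -174.77)

Leg 1 (S4°E, 94.2 mi): east 94.2 sin 176° = 6.57, north 94.2 cos 176° = -93.97
Leg 2 (206°, 89.9 mi): east 89.9 sin 206° = -39.41, north 89.9 cos 206° = -80.80
Summing: -32.84 mi east, -174.77 mi north → (-32.84, -174.77).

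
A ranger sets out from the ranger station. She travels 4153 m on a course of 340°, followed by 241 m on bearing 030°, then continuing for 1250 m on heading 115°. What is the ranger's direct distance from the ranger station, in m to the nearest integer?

3587 m

Leg 1 (340°, 4153 m): east 4153 sin 340° = -1420.41, north 4153 cos 340° = 3902.54
Leg 2 (030°, 241 m): east 241 sin 30° = 120.50, north 241 cos 30° = 208.71
Leg 3 (115°, 1250 m): east 1250 sin 115° = 1132.88, north 1250 cos 115° = -528.27
Net: -167.02 east, 3582.98 north. Distance = √((-167.02)² + (3582.98)²) = 3586.874 m.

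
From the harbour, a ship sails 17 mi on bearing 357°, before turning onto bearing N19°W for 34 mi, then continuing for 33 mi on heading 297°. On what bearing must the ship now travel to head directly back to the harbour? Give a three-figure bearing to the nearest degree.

147°

Leg 1 (357°, 17 mi): east 17 sin 357° = -0.89, north 17 cos 357° = 16.98
Leg 2 (N19°W, 34 mi): east 34 sin 341° = -11.07, north 34 cos 341° = 32.15
Leg 3 (297°, 33 mi): east 33 sin 297° = -29.40, north 33 cos 297° = 14.98
Net displacement: -41.36 east, 64.11 north. Direction back to start is (41.36, -64.11): bearing = atan2(41.36, -64.11) mod 360° = 147.17° ≈ 147°.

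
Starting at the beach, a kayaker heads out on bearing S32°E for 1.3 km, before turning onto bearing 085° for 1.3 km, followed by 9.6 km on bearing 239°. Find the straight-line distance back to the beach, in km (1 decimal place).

Leg 1 (S32°E, 1.3 km): east 1.3 sin 148° = 0.69, north 1.3 cos 148° = -1.10
Leg 2 (085°, 1.3 km): east 1.3 sin 85° = 1.30, north 1.3 cos 85° = 0.11
Leg 3 (239°, 9.6 km): east 9.6 sin 239° = -8.23, north 9.6 cos 239° = -4.94
Net: -6.24 east, -5.93 north. Distance = √((-6.24)² + (-5.93)²) = 8.614 km.

8.6 km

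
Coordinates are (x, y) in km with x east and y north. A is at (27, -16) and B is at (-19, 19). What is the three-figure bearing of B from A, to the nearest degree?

Δeast = -19 − 27 = -46.00; Δnorth = 19 − -16 = 35.00.
Bearing = atan2(Δeast, Δnorth) mod 360° = 307.27° ≈ 307°.

307°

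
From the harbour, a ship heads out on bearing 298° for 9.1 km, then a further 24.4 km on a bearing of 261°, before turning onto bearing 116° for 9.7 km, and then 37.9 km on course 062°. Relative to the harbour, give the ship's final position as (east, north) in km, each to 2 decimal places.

Leg 1 (298°, 9.1 km): east 9.1 sin 298° = -8.03, north 9.1 cos 298° = 4.27
Leg 2 (261°, 24.4 km): east 24.4 sin 261° = -24.10, north 24.4 cos 261° = -3.82
Leg 3 (116°, 9.7 km): east 9.7 sin 116° = 8.72, north 9.7 cos 116° = -4.25
Leg 4 (062°, 37.9 km): east 37.9 sin 62° = 33.46, north 37.9 cos 62° = 17.79
Summing: 10.05 km east, 14.00 km north → (10.05, 14.00).

(10.05, 14.00)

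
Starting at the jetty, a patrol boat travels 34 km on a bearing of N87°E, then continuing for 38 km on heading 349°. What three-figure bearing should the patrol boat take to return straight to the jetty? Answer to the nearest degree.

Leg 1 (N87°E, 34 km): east 34 sin 87° = 33.95, north 34 cos 87° = 1.78
Leg 2 (349°, 38 km): east 38 sin 349° = -7.25, north 38 cos 349° = 37.30
Net displacement: 26.70 east, 39.08 north. Direction back to start is (-26.70, -39.08): bearing = atan2(-26.70, -39.08) mod 360° = 214.34° ≈ 214°.

214°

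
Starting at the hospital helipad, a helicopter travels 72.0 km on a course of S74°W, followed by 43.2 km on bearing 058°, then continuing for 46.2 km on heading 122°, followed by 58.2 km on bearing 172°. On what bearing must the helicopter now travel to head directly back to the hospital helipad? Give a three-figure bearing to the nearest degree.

Leg 1 (S74°W, 72.0 km): east 72.0 sin 254° = -69.21, north 72.0 cos 254° = -19.85
Leg 2 (058°, 43.2 km): east 43.2 sin 58° = 36.64, north 43.2 cos 58° = 22.89
Leg 3 (122°, 46.2 km): east 46.2 sin 122° = 39.18, north 46.2 cos 122° = -24.48
Leg 4 (172°, 58.2 km): east 58.2 sin 172° = 8.10, north 58.2 cos 172° = -57.63
Net displacement: 14.70 east, -79.07 north. Direction back to start is (-14.70, 79.07): bearing = atan2(-14.70, 79.07) mod 360° = 349.47° ≈ 349°.

349°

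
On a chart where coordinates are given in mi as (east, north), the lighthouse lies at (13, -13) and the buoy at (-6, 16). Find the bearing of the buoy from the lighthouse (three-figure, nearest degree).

Δeast = -6 − 13 = -19.00; Δnorth = 16 − -13 = 29.00.
Bearing = atan2(Δeast, Δnorth) mod 360° = 326.77° ≈ 327°.

327°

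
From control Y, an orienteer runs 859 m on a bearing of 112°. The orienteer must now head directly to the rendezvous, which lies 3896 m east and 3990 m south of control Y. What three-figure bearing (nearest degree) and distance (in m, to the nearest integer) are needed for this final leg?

140°, 4802 m

Leg 1 (112°, 859 m): east 859 sin 112° = 796.45, north 859 cos 112° = -321.79
Current position: (796.45, -321.79). Target: (3896, -3990). Remaining: Δeast = 3099.55, Δnorth = -3668.21.
Bearing = atan2(3099.55, -3668.21) mod 360° = 139.80°; distance = √((3099.55)² + (-3668.21)²) = 4802.394 m.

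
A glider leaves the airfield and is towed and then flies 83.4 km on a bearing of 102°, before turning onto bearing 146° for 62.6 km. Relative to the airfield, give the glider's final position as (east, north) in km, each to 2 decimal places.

Leg 1 (102°, 83.4 km): east 83.4 sin 102° = 81.58, north 83.4 cos 102° = -17.34
Leg 2 (146°, 62.6 km): east 62.6 sin 146° = 35.01, north 62.6 cos 146° = -51.90
Summing: 116.58 km east, -69.24 km north → (116.58, -69.24).

(116.58, -69.24)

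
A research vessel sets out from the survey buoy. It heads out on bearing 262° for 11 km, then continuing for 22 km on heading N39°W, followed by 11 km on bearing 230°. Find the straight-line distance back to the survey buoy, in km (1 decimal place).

34.2 km

Leg 1 (262°, 11 km): east 11 sin 262° = -10.89, north 11 cos 262° = -1.53
Leg 2 (N39°W, 22 km): east 22 sin 321° = -13.85, north 22 cos 321° = 17.10
Leg 3 (230°, 11 km): east 11 sin 230° = -8.43, north 11 cos 230° = -7.07
Net: -33.16 east, 8.50 north. Distance = √((-33.16)² + (8.50)²) = 34.235 km.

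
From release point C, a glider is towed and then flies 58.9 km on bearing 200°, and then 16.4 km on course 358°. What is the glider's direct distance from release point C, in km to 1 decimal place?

Leg 1 (200°, 58.9 km): east 58.9 sin 200° = -20.14, north 58.9 cos 200° = -55.35
Leg 2 (358°, 16.4 km): east 16.4 sin 358° = -0.57, north 16.4 cos 358° = 16.39
Net: -20.72 east, -38.96 north. Distance = √((-20.72)² + (-38.96)²) = 44.124 km.

44.1 km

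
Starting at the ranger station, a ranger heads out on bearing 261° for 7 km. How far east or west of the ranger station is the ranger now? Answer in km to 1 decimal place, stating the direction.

6.9 km west

Leg 1 (261°, 7 km): east 7 sin 261° = -6.91, north 7 cos 261° = -1.10
Net east component: -6.91 km.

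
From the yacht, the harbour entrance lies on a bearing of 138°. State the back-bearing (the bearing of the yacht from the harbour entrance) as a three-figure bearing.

Back-bearing = 138° + 180° = 318°.

318°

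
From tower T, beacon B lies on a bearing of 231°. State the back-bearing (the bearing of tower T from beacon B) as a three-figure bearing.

Back-bearing = 231° − 180° = 051°.

051°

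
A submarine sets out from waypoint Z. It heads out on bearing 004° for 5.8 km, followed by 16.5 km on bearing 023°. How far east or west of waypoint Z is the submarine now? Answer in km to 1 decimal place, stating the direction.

Leg 1 (004°, 5.8 km): east 5.8 sin 4° = 0.40, north 5.8 cos 4° = 5.79
Leg 2 (023°, 16.5 km): east 16.5 sin 23° = 6.45, north 16.5 cos 23° = 15.19
Net east component: 6.85 km.

6.9 km east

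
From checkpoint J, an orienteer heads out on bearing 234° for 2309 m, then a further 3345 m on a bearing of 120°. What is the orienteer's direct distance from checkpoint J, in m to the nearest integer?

Leg 1 (234°, 2309 m): east 2309 sin 234° = -1868.02, north 2309 cos 234° = -1357.20
Leg 2 (120°, 3345 m): east 3345 sin 120° = 2896.85, north 3345 cos 120° = -1672.50
Net: 1028.83 east, -3029.70 north. Distance = √((1028.83)² + (-3029.70)²) = 3199.619 m.

3200 m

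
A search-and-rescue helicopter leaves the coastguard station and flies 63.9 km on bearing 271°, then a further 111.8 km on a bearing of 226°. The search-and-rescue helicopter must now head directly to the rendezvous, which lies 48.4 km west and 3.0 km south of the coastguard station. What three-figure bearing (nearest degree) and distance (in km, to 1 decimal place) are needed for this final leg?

Leg 1 (271°, 63.9 km): east 63.9 sin 271° = -63.89, north 63.9 cos 271° = 1.12
Leg 2 (226°, 111.8 km): east 111.8 sin 226° = -80.42, north 111.8 cos 226° = -77.66
Current position: (-144.31, -76.55). Target: (-48.4, -3.0). Remaining: Δeast = 95.91, Δnorth = 73.55.
Bearing = atan2(95.91, 73.55) mod 360° = 52.52°; distance = √((95.91)² + (73.55)²) = 120.865 km.

053°, 120.9 km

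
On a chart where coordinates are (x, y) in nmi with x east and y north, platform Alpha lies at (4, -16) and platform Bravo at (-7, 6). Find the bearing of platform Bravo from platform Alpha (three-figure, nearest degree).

333°

Δeast = -7 − 4 = -11.00; Δnorth = 6 − -16 = 22.00.
Bearing = atan2(Δeast, Δnorth) mod 360° = 333.43° ≈ 333°.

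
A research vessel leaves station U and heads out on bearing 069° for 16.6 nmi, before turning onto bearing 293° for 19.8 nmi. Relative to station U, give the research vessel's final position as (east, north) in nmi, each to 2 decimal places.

(-2.73, 13.69)

Leg 1 (069°, 16.6 nmi): east 16.6 sin 69° = 15.50, north 16.6 cos 69° = 5.95
Leg 2 (293°, 19.8 nmi): east 19.8 sin 293° = -18.23, north 19.8 cos 293° = 7.74
Summing: -2.73 nmi east, 13.69 nmi north → (-2.73, 13.69).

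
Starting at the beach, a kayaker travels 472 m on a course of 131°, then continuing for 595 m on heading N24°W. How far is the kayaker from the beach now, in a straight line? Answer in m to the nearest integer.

260 m

Leg 1 (131°, 472 m): east 472 sin 131° = 356.22, north 472 cos 131° = -309.66
Leg 2 (N24°W, 595 m): east 595 sin 336° = -242.01, north 595 cos 336° = 543.56
Net: 114.21 east, 233.90 north. Distance = √((114.21)² + (233.90)²) = 260.296 m.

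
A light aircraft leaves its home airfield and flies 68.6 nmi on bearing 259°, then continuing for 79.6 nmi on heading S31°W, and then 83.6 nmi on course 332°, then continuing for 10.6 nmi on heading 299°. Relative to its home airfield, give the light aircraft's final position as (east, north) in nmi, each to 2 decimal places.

(-156.86, -2.37)

Leg 1 (259°, 68.6 nmi): east 68.6 sin 259° = -67.34, north 68.6 cos 259° = -13.09
Leg 2 (S31°W, 79.6 nmi): east 79.6 sin 211° = -41.00, north 79.6 cos 211° = -68.23
Leg 3 (332°, 83.6 nmi): east 83.6 sin 332° = -39.25, north 83.6 cos 332° = 73.81
Leg 4 (299°, 10.6 nmi): east 10.6 sin 299° = -9.27, north 10.6 cos 299° = 5.14
Summing: -156.86 nmi east, -2.37 nmi north → (-156.86, -2.37).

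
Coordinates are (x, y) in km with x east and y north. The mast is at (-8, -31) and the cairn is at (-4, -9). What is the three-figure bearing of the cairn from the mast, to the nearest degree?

010°

Δeast = -4 − -8 = 4.00; Δnorth = -9 − -31 = 22.00.
Bearing = atan2(Δeast, Δnorth) mod 360° = 10.30° ≈ 010°.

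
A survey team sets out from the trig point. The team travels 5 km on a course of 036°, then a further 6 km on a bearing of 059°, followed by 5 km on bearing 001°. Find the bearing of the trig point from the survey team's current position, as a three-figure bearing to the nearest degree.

Leg 1 (036°, 5 km): east 5 sin 36° = 2.94, north 5 cos 36° = 4.05
Leg 2 (059°, 6 km): east 6 sin 59° = 5.14, north 6 cos 59° = 3.09
Leg 3 (001°, 5 km): east 5 sin 1° = 0.09, north 5 cos 1° = 5.00
Net displacement: 8.17 east, 12.13 north. Direction back to start is (-8.17, -12.13): bearing = atan2(-8.17, -12.13) mod 360° = 213.95° ≈ 214°.

214°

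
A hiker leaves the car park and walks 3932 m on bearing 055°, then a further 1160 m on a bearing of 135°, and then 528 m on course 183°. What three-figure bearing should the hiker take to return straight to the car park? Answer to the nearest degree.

Leg 1 (055°, 3932 m): east 3932 sin 55° = 3220.91, north 3932 cos 55° = 2255.30
Leg 2 (135°, 1160 m): east 1160 sin 135° = 820.24, north 1160 cos 135° = -820.24
Leg 3 (183°, 528 m): east 528 sin 183° = -27.63, north 528 cos 183° = -527.28
Net displacement: 4013.52 east, 907.78 north. Direction back to start is (-4013.52, -907.78): bearing = atan2(-4013.52, -907.78) mod 360° = 257.26° ≈ 257°.

257°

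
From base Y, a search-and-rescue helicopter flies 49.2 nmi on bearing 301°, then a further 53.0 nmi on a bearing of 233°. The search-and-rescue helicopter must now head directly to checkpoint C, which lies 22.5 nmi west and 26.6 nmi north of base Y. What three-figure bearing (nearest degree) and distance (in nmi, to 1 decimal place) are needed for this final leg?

062°, 70.3 nmi

Leg 1 (301°, 49.2 nmi): east 49.2 sin 301° = -42.17, north 49.2 cos 301° = 25.34
Leg 2 (233°, 53.0 nmi): east 53.0 sin 233° = -42.33, north 53.0 cos 233° = -31.90
Current position: (-84.50, -6.56). Target: (-22.5, 26.6). Remaining: Δeast = 62.00, Δnorth = 33.16.
Bearing = atan2(62.00, 33.16) mod 360° = 61.86°; distance = √((62.00)² + (33.16)²) = 70.309 nmi.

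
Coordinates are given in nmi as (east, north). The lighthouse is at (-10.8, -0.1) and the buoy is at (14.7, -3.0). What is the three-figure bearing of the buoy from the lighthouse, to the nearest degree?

096°

Δeast = 14.7 − -10.8 = 25.50; Δnorth = -3.0 − -0.1 = -2.90.
Bearing = atan2(Δeast, Δnorth) mod 360° = 96.49° ≈ 096°.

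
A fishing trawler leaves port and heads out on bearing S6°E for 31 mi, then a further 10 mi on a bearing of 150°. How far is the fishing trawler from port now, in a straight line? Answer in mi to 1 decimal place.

Leg 1 (S6°E, 31 mi): east 31 sin 174° = 3.24, north 31 cos 174° = -30.83
Leg 2 (150°, 10 mi): east 10 sin 150° = 5.00, north 10 cos 150° = -8.66
Net: 8.24 east, -39.49 north. Distance = √((8.24)² + (-39.49)²) = 40.341 mi.

40.3 mi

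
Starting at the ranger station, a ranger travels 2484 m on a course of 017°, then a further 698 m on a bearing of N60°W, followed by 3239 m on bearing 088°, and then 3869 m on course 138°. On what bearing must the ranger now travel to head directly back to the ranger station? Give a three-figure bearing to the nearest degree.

Leg 1 (017°, 2484 m): east 2484 sin 17° = 726.25, north 2484 cos 17° = 2375.46
Leg 2 (N60°W, 698 m): east 698 sin 300° = -604.49, north 698 cos 300° = 349.00
Leg 3 (088°, 3239 m): east 3239 sin 88° = 3237.03, north 3239 cos 88° = 113.04
Leg 4 (138°, 3869 m): east 3869 sin 138° = 2588.87, north 3869 cos 138° = -2875.23
Net displacement: 5947.66 east, -37.73 north. Direction back to start is (-5947.66, 37.73): bearing = atan2(-5947.66, 37.73) mod 360° = 270.36° ≈ 270°.

270°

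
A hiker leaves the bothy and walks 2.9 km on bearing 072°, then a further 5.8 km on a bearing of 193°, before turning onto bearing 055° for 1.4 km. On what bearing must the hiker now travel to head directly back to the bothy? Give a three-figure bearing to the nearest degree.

327°

Leg 1 (072°, 2.9 km): east 2.9 sin 72° = 2.76, north 2.9 cos 72° = 0.90
Leg 2 (193°, 5.8 km): east 5.8 sin 193° = -1.30, north 5.8 cos 193° = -5.65
Leg 3 (055°, 1.4 km): east 1.4 sin 55° = 1.15, north 1.4 cos 55° = 0.80
Net displacement: 2.60 east, -3.95 north. Direction back to start is (-2.60, 3.95): bearing = atan2(-2.60, 3.95) mod 360° = 326.66° ≈ 327°.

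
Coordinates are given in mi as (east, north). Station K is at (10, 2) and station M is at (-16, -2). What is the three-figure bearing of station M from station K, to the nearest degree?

261°

Δeast = -16 − 10 = -26.00; Δnorth = -2 − 2 = -4.00.
Bearing = atan2(Δeast, Δnorth) mod 360° = 261.25° ≈ 261°.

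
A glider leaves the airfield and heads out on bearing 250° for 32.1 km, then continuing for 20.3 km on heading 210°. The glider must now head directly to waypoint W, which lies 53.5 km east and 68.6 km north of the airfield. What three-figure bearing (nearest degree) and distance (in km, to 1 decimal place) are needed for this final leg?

Leg 1 (250°, 32.1 km): east 32.1 sin 250° = -30.16, north 32.1 cos 250° = -10.98
Leg 2 (210°, 20.3 km): east 20.3 sin 210° = -10.15, north 20.3 cos 210° = -17.58
Current position: (-40.31, -28.56). Target: (53.5, 68.6). Remaining: Δeast = 93.81, Δnorth = 97.16.
Bearing = atan2(93.81, 97.16) mod 360° = 44.00°; distance = √((93.81)² + (97.16)²) = 135.059 km.

044°, 135.1 km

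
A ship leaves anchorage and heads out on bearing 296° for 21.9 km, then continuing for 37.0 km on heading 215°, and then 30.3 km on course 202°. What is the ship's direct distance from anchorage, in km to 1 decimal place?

Leg 1 (296°, 21.9 km): east 21.9 sin 296° = -19.68, north 21.9 cos 296° = 9.60
Leg 2 (215°, 37.0 km): east 37.0 sin 215° = -21.22, north 37.0 cos 215° = -30.31
Leg 3 (202°, 30.3 km): east 30.3 sin 202° = -11.35, north 30.3 cos 202° = -28.09
Net: -52.26 east, -48.80 north. Distance = √((-52.26)² + (-48.80)²) = 71.501 km.

71.5 km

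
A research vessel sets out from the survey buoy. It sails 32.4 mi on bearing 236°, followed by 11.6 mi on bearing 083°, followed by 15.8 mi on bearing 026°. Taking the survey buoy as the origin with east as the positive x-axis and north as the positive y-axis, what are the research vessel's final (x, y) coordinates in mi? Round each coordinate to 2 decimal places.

Leg 1 (236°, 32.4 mi): east 32.4 sin 236° = -26.86, north 32.4 cos 236° = -18.12
Leg 2 (083°, 11.6 mi): east 11.6 sin 83° = 11.51, north 11.6 cos 83° = 1.41
Leg 3 (026°, 15.8 mi): east 15.8 sin 26° = 6.93, north 15.8 cos 26° = 14.20
Summing: -8.42 mi east, -2.50 mi north → (-8.42, -2.50).

(-8.42, -2.50)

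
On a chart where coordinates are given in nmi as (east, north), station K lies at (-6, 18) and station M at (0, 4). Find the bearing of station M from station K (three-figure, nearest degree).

Δeast = 0 − -6 = 6.00; Δnorth = 4 − 18 = -14.00.
Bearing = atan2(Δeast, Δnorth) mod 360° = 156.80° ≈ 157°.

157°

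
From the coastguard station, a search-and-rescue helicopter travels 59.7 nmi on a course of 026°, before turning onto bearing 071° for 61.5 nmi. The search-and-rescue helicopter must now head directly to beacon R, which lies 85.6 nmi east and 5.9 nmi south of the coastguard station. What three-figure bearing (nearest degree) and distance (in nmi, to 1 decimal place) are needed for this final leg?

Leg 1 (026°, 59.7 nmi): east 59.7 sin 26° = 26.17, north 59.7 cos 26° = 53.66
Leg 2 (071°, 61.5 nmi): east 61.5 sin 71° = 58.15, north 61.5 cos 71° = 20.02
Current position: (84.32, 73.68). Target: (85.6, -5.9). Remaining: Δeast = 1.28, Δnorth = -79.58.
Bearing = atan2(1.28, -79.58) mod 360° = 179.08°; distance = √((1.28)² + (-79.58)²) = 79.591 nmi.

179°, 79.6 nmi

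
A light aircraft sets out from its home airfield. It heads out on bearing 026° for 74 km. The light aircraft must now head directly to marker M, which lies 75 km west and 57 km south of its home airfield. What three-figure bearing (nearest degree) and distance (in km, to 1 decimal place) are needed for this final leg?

Leg 1 (026°, 74 km): east 74 sin 26° = 32.44, north 74 cos 26° = 66.51
Current position: (32.44, 66.51). Target: (-75, -57). Remaining: Δeast = -107.44, Δnorth = -123.51.
Bearing = atan2(-107.44, -123.51) mod 360° = 221.02°; distance = √((-107.44)² + (-123.51)²) = 163.701 km.

221°, 163.7 km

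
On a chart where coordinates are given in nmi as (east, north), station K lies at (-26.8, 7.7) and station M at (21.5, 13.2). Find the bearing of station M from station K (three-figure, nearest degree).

084°

Δeast = 21.5 − -26.8 = 48.30; Δnorth = 13.2 − 7.7 = 5.50.
Bearing = atan2(Δeast, Δnorth) mod 360° = 83.50° ≈ 084°.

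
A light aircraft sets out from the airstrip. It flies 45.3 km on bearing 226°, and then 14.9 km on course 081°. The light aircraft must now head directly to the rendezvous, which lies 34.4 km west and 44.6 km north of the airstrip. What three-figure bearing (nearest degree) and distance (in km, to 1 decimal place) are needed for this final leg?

347°, 75.6 km

Leg 1 (226°, 45.3 km): east 45.3 sin 226° = -32.59, north 45.3 cos 226° = -31.47
Leg 2 (081°, 14.9 km): east 14.9 sin 81° = 14.72, north 14.9 cos 81° = 2.33
Current position: (-17.87, -29.14). Target: (-34.4, 44.6). Remaining: Δeast = -16.53, Δnorth = 73.74.
Bearing = atan2(-16.53, 73.74) mod 360° = 347.36°; distance = √((-16.53)² + (73.74)²) = 75.567 km.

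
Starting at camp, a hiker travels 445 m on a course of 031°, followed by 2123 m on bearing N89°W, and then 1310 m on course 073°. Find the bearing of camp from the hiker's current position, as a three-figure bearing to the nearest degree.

Leg 1 (031°, 445 m): east 445 sin 31° = 229.19, north 445 cos 31° = 381.44
Leg 2 (N89°W, 2123 m): east 2123 sin 271° = -2122.68, north 2123 cos 271° = 37.05
Leg 3 (073°, 1310 m): east 1310 sin 73° = 1252.76, north 1310 cos 73° = 383.01
Net displacement: -640.73 east, 801.50 north. Direction back to start is (640.73, -801.50): bearing = atan2(640.73, -801.50) mod 360° = 141.36° ≈ 141°.

141°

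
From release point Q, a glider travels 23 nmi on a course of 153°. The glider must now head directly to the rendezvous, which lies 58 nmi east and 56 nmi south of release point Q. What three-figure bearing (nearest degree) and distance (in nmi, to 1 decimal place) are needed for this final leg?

127°, 59.4 nmi

Leg 1 (153°, 23 nmi): east 23 sin 153° = 10.44, north 23 cos 153° = -20.49
Current position: (10.44, -20.49). Target: (58, -56). Remaining: Δeast = 47.56, Δnorth = -35.51.
Bearing = atan2(47.56, -35.51) mod 360° = 126.74°; distance = √((47.56)² + (-35.51)²) = 59.351 nmi.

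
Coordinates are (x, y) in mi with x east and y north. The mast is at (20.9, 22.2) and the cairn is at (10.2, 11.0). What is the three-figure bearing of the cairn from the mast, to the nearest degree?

Δeast = 10.2 − 20.9 = -10.70; Δnorth = 11.0 − 22.2 = -11.20.
Bearing = atan2(Δeast, Δnorth) mod 360° = 223.69° ≈ 224°.

224°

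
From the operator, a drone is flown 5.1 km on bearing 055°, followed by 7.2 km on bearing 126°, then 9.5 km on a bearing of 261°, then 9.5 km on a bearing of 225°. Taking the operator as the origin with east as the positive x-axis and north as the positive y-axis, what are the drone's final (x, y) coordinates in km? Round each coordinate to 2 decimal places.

(-6.10, -9.51)

Leg 1 (055°, 5.1 km): east 5.1 sin 55° = 4.18, north 5.1 cos 55° = 2.93
Leg 2 (126°, 7.2 km): east 7.2 sin 126° = 5.82, north 7.2 cos 126° = -4.23
Leg 3 (261°, 9.5 km): east 9.5 sin 261° = -9.38, north 9.5 cos 261° = -1.49
Leg 4 (225°, 9.5 km): east 9.5 sin 225° = -6.72, north 9.5 cos 225° = -6.72
Summing: -6.10 km east, -9.51 km north → (-6.10, -9.51).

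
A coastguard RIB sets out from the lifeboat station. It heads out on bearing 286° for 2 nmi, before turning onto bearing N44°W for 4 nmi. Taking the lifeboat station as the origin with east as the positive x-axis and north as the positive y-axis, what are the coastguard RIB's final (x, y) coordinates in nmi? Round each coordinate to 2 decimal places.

(-4.70, 3.43)

Leg 1 (286°, 2 nmi): east 2 sin 286° = -1.92, north 2 cos 286° = 0.55
Leg 2 (N44°W, 4 nmi): east 4 sin 316° = -2.78, north 4 cos 316° = 2.88
Summing: -4.70 nmi east, 3.43 nmi north → (-4.70, 3.43).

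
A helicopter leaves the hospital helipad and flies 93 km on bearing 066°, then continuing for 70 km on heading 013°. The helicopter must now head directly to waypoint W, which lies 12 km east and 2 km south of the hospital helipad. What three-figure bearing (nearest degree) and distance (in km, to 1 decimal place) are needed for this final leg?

219°, 139.8 km

Leg 1 (066°, 93 km): east 93 sin 66° = 84.96, north 93 cos 66° = 37.83
Leg 2 (013°, 70 km): east 70 sin 13° = 15.75, north 70 cos 13° = 68.21
Current position: (100.71, 106.03). Target: (12, -2). Remaining: Δeast = -88.71, Δnorth = -108.03.
Bearing = atan2(-88.71, -108.03) mod 360° = 219.39°; distance = √((-88.71)² + (-108.03)²) = 139.785 km.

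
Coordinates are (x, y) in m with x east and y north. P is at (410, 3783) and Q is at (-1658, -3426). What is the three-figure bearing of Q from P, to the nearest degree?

Δeast = -1658 − 410 = -2068.00; Δnorth = -3426 − 3783 = -7209.00.
Bearing = atan2(Δeast, Δnorth) mod 360° = 196.01° ≈ 196°.

196°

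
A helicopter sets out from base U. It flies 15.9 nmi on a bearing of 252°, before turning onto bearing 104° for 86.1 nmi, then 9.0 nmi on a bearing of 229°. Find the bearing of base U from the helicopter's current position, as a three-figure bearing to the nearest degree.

Leg 1 (252°, 15.9 nmi): east 15.9 sin 252° = -15.12, north 15.9 cos 252° = -4.91
Leg 2 (104°, 86.1 nmi): east 86.1 sin 104° = 83.54, north 86.1 cos 104° = -20.83
Leg 3 (229°, 9.0 nmi): east 9.0 sin 229° = -6.79, north 9.0 cos 229° = -5.90
Net displacement: 61.63 east, -31.65 north. Direction back to start is (-61.63, 31.65): bearing = atan2(-61.63, 31.65) mod 360° = 297.18° ≈ 297°.

297°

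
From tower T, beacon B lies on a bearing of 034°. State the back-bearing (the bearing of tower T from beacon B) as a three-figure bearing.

Back-bearing = 034° + 180° = 214°.

214°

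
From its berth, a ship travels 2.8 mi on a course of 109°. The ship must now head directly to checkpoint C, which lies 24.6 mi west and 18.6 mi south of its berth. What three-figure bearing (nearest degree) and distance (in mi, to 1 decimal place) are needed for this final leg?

237°, 32.5 mi

Leg 1 (109°, 2.8 mi): east 2.8 sin 109° = 2.65, north 2.8 cos 109° = -0.91
Current position: (2.65, -0.91). Target: (-24.6, -18.6). Remaining: Δeast = -27.25, Δnorth = -17.69.
Bearing = atan2(-27.25, -17.69) mod 360° = 237.01°; distance = √((-27.25)² + (-17.69)²) = 32.485 mi.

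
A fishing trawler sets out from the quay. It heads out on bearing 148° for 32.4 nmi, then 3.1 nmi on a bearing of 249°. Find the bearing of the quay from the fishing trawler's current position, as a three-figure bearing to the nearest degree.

Leg 1 (148°, 32.4 nmi): east 32.4 sin 148° = 17.17, north 32.4 cos 148° = -27.48
Leg 2 (249°, 3.1 nmi): east 3.1 sin 249° = -2.89, north 3.1 cos 249° = -1.11
Net displacement: 14.28 east, -28.59 north. Direction back to start is (-14.28, 28.59): bearing = atan2(-14.28, 28.59) mod 360° = 333.46° ≈ 333°.

333°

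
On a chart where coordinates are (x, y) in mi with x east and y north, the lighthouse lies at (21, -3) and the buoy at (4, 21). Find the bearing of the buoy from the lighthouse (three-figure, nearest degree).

325°

Δeast = 4 − 21 = -17.00; Δnorth = 21 − -3 = 24.00.
Bearing = atan2(Δeast, Δnorth) mod 360° = 324.69° ≈ 325°.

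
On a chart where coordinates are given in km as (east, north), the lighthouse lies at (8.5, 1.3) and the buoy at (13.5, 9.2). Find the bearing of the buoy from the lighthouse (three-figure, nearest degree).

Δeast = 13.5 − 8.5 = 5.00; Δnorth = 9.2 − 1.3 = 7.90.
Bearing = atan2(Δeast, Δnorth) mod 360° = 32.33° ≈ 032°.

032°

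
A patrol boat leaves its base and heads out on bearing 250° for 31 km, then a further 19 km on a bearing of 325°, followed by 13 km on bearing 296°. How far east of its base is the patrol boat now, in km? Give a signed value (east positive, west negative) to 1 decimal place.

-51.7 km

Leg 1 (250°, 31 km): east 31 sin 250° = -29.13, north 31 cos 250° = -10.60
Leg 2 (325°, 19 km): east 19 sin 325° = -10.90, north 19 cos 325° = 15.56
Leg 3 (296°, 13 km): east 13 sin 296° = -11.68, north 13 cos 296° = 5.70
Net east component: -51.71 km.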